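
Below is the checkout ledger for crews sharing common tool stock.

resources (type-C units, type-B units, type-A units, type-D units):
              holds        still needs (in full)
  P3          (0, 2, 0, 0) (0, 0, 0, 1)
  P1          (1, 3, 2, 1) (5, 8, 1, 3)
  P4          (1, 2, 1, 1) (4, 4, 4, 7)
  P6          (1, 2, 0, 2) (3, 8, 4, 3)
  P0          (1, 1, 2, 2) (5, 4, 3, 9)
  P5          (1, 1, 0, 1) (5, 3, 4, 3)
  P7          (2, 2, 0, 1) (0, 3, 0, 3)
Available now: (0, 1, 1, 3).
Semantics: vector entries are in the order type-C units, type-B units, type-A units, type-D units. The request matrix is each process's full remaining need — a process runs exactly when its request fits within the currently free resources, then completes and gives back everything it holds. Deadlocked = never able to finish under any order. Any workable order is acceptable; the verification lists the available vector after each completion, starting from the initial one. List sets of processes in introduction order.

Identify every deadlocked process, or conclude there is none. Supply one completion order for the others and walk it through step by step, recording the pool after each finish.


The deadlocked set is P1, P4, P6, P0 and P5.
Key observation: the pool after P3, P7 is (2, 5, 1, 4); every surviving request exceeds it in type-C units, so progress ends there.
One completion order for the rest: P3, P7. Walking it through:
  pool = (0, 1, 1, 3)
  P3 needs (0, 0, 0, 1) <= (0, 1, 1, 3) -> finishes; pool += (0, 2, 0, 0) = (0, 3, 1, 3)
  P7 needs (0, 3, 0, 3) <= (0, 3, 1, 3) -> finishes; pool += (2, 2, 0, 1) = (2, 5, 1, 4)
The blocked processes can never fit:
  P1 cannot run: need (5, 8, 1, 3) vs free (2, 5, 1, 4) (insufficient type-C units and type-B units)
  P4 cannot run: need (4, 4, 4, 7) vs free (2, 5, 1, 4) (insufficient type-C units, type-A units and type-D units)
  P6 cannot run: need (3, 8, 4, 3) vs free (2, 5, 1, 4) (insufficient type-C units, type-B units and type-A units)
  P0 cannot run: need (5, 4, 3, 9) vs free (2, 5, 1, 4) (insufficient type-C units, type-A units and type-D units)
  P5 cannot run: need (5, 3, 4, 3) vs free (2, 5, 1, 4) (insufficient type-C units and type-A units)


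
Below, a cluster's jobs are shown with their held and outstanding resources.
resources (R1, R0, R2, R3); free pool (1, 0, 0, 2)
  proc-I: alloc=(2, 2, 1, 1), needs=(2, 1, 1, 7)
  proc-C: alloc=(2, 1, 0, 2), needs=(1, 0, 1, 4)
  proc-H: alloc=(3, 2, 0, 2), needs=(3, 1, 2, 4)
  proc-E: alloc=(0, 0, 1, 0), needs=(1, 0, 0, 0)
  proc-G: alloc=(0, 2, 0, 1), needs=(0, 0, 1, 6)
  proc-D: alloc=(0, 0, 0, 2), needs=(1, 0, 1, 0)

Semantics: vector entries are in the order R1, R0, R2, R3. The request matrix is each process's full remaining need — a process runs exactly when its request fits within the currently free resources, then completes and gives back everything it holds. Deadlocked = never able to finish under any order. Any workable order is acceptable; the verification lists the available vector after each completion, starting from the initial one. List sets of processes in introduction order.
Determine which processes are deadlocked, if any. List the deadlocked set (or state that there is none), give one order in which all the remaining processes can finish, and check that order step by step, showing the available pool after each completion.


Nothing here is deadlocked.
Key observation: the pool covers proc-E at once, and every later process fits after earlier releases.
The rest can finish in the order proc-E, proc-D, proc-C, proc-G, proc-I, proc-H. Verifying each step:
  pool = (1, 0, 0, 2)
  run proc-E (needs (1, 0, 0, 0), free (1, 0, 0, 2)); after release of (0, 0, 1, 0) the pool is (1, 0, 1, 2)
  run proc-D (needs (1, 0, 1, 0), free (1, 0, 1, 2)); after release of (0, 0, 0, 2) the pool is (1, 0, 1, 4)
  run proc-C (needs (1, 0, 1, 4), free (1, 0, 1, 4)); after release of (2, 1, 0, 2) the pool is (3, 1, 1, 6)
  run proc-G (needs (0, 0, 1, 6), free (3, 1, 1, 6)); after release of (0, 2, 0, 1) the pool is (3, 3, 1, 7)
  run proc-I (needs (2, 1, 1, 7), free (3, 3, 1, 7)); after release of (2, 2, 1, 1) the pool is (5, 5, 2, 8)
  run proc-H (needs (3, 1, 2, 4), free (5, 5, 2, 8)); after release of (3, 2, 0, 2) the pool is (8, 7, 2, 10)


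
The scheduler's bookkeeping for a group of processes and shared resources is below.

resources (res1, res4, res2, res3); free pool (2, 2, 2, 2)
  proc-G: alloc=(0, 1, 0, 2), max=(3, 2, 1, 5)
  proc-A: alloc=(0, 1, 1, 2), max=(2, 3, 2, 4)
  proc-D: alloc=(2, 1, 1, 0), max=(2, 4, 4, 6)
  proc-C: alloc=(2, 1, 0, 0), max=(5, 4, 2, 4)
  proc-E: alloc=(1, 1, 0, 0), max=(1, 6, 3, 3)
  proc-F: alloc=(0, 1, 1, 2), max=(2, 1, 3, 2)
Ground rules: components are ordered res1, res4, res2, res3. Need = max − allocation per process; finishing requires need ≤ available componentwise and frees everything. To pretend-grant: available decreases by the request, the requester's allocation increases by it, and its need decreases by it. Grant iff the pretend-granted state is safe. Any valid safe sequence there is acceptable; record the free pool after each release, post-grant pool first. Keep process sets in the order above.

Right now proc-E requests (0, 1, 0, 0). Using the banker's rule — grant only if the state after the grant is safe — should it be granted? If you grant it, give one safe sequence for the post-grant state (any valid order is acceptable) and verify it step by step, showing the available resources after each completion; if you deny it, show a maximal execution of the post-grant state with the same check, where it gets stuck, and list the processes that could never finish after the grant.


GRANT — the state after the grant stays safe, e.g. via proc-F, proc-A, proc-D, proc-E, proc-G, proc-C.
Key observation: after the grant the pool drops to (2, 1, 2, 2), which still lets proc-F finish first and unwind the rest.
Check on the post-grant state, step by step:
  pool = (2, 1, 2, 2)
  proc-F: need (2, 0, 2, 0) fits (2, 1, 2, 2); releases (0, 1, 1, 2), pool now (2, 2, 3, 4)
  proc-A: need (2, 2, 1, 2) fits (2, 2, 3, 4); releases (0, 1, 1, 2), pool now (2, 3, 4, 6)
  proc-D: need (0, 3, 3, 6) fits (2, 3, 4, 6); releases (2, 1, 1, 0), pool now (4, 4, 5, 6)
  proc-E: need (0, 4, 3, 3) fits (4, 4, 5, 6); releases (1, 2, 0, 0), pool now (5, 6, 5, 6)
  proc-G: need (3, 1, 1, 3) fits (5, 6, 5, 6); releases (0, 1, 0, 2), pool now (5, 7, 5, 8)
  proc-C: need (3, 3, 2, 4) fits (5, 7, 5, 8); releases (2, 1, 0, 0), pool now (7, 8, 5, 8)


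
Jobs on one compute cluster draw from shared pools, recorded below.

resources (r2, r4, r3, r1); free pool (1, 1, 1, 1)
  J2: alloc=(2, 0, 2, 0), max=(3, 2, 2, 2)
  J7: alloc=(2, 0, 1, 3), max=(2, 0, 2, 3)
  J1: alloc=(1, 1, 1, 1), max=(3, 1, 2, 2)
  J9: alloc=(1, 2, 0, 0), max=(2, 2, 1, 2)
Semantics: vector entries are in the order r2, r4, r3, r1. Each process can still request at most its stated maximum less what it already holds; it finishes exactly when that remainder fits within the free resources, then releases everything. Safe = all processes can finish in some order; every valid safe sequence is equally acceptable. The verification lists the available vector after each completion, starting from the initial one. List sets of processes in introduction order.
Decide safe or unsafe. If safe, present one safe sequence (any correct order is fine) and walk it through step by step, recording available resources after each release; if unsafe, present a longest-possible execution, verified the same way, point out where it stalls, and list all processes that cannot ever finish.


SAFE, for example via the order J7, J1, J2, J9.
Key observation: reading the order forward, J7 is the first process whose need (0, 0, 1, 0) meets the free pool (1, 1, 1, 1) exactly on a resource it requests.
Walking it through:
  pool = (1, 1, 1, 1)
  run J7 (needs (0, 0, 1, 0), free (1, 1, 1, 1)); after release of (2, 0, 1, 3) the pool is (3, 1, 2, 4)
  run J1 (needs (2, 0, 1, 1), free (3, 1, 2, 4)); after release of (1, 1, 1, 1) the pool is (4, 2, 3, 5)
  run J2 (needs (1, 2, 0, 2), free (4, 2, 3, 5)); after release of (2, 0, 2, 0) the pool is (6, 2, 5, 5)
  run J9 (needs (1, 0, 1, 2), free (6, 2, 5, 5)); after release of (1, 2, 0, 0) the pool is (7, 4, 5, 5)


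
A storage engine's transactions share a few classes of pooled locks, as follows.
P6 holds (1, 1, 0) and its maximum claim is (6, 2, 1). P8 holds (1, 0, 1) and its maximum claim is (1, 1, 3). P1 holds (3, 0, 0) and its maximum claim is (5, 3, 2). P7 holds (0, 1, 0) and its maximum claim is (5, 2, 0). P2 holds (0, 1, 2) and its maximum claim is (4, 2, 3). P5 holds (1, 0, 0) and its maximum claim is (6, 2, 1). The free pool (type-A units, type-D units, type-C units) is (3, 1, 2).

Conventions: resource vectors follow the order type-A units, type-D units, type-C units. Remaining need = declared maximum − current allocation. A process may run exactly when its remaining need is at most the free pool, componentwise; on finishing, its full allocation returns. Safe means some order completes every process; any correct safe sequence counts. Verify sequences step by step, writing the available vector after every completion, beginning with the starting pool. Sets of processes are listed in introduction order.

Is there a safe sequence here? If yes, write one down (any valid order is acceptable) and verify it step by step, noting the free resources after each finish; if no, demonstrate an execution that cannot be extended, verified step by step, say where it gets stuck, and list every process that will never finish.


The state is UNSAFE.
Key observation: after P8, P2 the pool peaks at (4, 2, 5), and each blocked process is short somewhere: P6 on type-A units; P1 on type-D units; P7 on type-A units; P5 on type-A units.
The run P8, P2 cannot be extended any further. Step-by-step check:
  pool = (3, 1, 2)
  P8: need (0, 1, 2) fits (3, 1, 2); releases (1, 0, 1), pool now (4, 1, 3)
  P2: need (4, 1, 1) fits (4, 1, 3); releases (0, 1, 2), pool now (4, 2, 5)
  blocked: P6 wants (5, 1, 1), pool (4, 2, 5) — not enough type-A units
  blocked: P1 wants (2, 3, 2), pool (4, 2, 5) — not enough type-D units
  blocked: P7 wants (5, 1, 0), pool (4, 2, 5) — not enough type-A units
  blocked: P5 wants (5, 2, 1), pool (4, 2, 5) — not enough type-A units
Never able to finish: P6, P1, P7 and P5.


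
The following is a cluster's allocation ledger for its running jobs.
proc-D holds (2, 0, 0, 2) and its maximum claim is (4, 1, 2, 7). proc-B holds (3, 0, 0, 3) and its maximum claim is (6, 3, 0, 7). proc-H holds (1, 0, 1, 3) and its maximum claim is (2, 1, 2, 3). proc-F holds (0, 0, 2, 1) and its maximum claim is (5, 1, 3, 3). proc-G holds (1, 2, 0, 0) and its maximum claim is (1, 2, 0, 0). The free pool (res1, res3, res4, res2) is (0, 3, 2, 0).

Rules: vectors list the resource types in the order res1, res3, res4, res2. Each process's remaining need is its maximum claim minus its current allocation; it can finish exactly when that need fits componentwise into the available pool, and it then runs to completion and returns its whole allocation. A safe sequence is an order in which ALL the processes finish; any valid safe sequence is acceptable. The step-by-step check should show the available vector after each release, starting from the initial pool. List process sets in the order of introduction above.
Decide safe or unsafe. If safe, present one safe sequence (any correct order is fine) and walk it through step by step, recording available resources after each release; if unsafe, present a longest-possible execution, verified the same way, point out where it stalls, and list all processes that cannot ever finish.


UNSAFE.
Key observation: after proc-G, proc-H the pool peaks at (2, 5, 3, 3), and each blocked process is short somewhere: proc-D on res2; proc-B on res1, res2; proc-F on res1.
Going as far as possible: proc-G, proc-H; after that, nothing fits. Check, step by step:
  pool = (0, 3, 2, 0)
  proc-G needs (0, 0, 0, 0) <= (0, 3, 2, 0) -> finishes; pool += (1, 2, 0, 0) = (1, 5, 2, 0)
  proc-H needs (1, 1, 1, 0) <= (1, 5, 2, 0) -> finishes; pool += (1, 0, 1, 3) = (2, 5, 3, 3)
  blocked: proc-D wants (2, 1, 2, 5), pool (2, 5, 3, 3) — not enough res2
  blocked: proc-B wants (3, 3, 0, 4), pool (2, 5, 3, 3) — not enough res1 and res2
  blocked: proc-F wants (5, 1, 1, 2), pool (2, 5, 3, 3) — not enough res1
Never able to finish: proc-D, proc-B and proc-F.


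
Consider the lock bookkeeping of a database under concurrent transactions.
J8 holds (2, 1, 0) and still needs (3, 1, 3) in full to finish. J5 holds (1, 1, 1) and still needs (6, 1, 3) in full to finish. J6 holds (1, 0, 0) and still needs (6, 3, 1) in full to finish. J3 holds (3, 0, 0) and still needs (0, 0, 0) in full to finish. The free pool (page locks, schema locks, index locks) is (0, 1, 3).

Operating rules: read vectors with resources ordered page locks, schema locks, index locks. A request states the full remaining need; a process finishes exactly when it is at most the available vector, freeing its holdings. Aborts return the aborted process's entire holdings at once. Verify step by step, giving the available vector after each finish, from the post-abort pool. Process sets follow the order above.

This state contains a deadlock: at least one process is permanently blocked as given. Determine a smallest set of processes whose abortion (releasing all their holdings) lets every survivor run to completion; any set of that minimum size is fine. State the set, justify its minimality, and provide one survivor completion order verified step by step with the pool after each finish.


The answer: abort J5.
Key observation: the returned (1, 1, 1) from J5 is what brings J6 — unrunnable before, under any order — into play at step 3.
Minimality: the empty abort set fails — the state is deadlocked as it stands.
Survivors finish in the order: J3, J8, J6. Check, step by step (pool after the aborts first):
  pool = (1, 2, 4)
  run J3 (needs (0, 0, 0), free (1, 2, 4)); after release of (3, 0, 0) the pool is (4, 2, 4)
  run J8 (needs (3, 1, 3), free (4, 2, 4)); after release of (2, 1, 0) the pool is (6, 3, 4)
  run J6 (needs (6, 3, 1), free (6, 3, 4)); after release of (1, 0, 0) the pool is (7, 3, 4)


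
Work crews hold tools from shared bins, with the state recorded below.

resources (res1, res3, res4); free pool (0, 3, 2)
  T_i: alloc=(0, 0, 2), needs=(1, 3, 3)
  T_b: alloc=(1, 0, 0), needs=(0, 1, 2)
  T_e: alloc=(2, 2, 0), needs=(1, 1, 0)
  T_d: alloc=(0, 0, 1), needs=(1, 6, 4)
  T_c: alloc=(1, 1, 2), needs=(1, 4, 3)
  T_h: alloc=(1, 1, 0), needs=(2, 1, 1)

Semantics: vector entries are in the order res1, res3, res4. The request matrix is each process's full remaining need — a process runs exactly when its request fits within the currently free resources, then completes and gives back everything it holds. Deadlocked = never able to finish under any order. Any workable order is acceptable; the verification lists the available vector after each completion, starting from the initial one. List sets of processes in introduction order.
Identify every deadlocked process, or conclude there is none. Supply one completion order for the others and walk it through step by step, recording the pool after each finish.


Deadlocked: T_i, T_d and T_c.
Key observation: T_b, T_e, T_h can finish, but then (4, 6, 2) is all there is, and the blocked group's res4 demands exceed it.
One completion order for the rest: T_b, T_e, T_h. Walking it through:
  pool = (0, 3, 2)
  T_b: need (0, 1, 2) fits (0, 3, 2); releases (1, 0, 0), pool now (1, 3, 2)
  T_e: need (1, 1, 0) fits (1, 3, 2); releases (2, 2, 0), pool now (3, 5, 2)
  T_h: need (2, 1, 1) fits (3, 5, 2); releases (1, 1, 0), pool now (4, 6, 2)
None of the blocked processes ever fits:
  T_i still needs (1, 3, 3) but only (4, 6, 2) is free — short on res4
  T_d still needs (1, 6, 4) but only (4, 6, 2) is free — short on res4
  T_c still needs (1, 4, 3) but only (4, 6, 2) is free — short on res4


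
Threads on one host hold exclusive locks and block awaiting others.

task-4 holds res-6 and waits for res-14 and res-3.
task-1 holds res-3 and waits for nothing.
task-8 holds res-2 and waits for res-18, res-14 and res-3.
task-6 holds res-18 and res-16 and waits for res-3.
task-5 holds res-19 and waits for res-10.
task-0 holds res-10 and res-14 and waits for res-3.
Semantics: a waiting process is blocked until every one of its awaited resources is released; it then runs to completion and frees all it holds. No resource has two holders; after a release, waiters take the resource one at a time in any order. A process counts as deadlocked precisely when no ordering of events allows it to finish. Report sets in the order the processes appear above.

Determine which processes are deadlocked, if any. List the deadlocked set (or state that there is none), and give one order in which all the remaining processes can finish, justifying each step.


Nothing here is deadlocked.
Key observation: the wait graph is acyclic; completion cascades from the unblocked processes through everyone else.
A valid finishing order for the others: task-1, task-0, task-5, task-4, task-6, task-8.
Step-by-step check:
  task-1: no waits; runs immediately, freeing res-3
  run task-0 (all its waits — res-3 — are resolved); releases res-10 and res-14
  run task-5 (all its waits — res-10 — are resolved); releases res-19
  run task-4 (all its waits — res-14 and res-3 — are resolved); releases res-6
  run task-6 (all its waits — res-3 — are resolved); releases res-18 and res-16
  run task-8 (all its waits — res-18, res-14 and res-3 — are resolved); releases res-2


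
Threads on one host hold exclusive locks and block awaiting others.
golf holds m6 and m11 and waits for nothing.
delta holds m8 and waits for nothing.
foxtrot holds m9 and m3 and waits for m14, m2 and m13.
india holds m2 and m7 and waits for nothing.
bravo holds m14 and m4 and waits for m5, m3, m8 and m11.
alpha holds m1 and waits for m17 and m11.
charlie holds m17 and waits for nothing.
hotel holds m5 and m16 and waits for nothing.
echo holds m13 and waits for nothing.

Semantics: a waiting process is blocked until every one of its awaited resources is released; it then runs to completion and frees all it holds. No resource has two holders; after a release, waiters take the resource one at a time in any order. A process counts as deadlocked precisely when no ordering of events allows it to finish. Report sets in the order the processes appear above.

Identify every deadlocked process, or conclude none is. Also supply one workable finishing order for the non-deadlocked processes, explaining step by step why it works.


The deadlocked set is foxtrot and bravo.
Key observation: nobody on the ring foxtrot -> bravo -> foxtrot can start until another member finishes, which never happens; no other process is dragged down with it.
A valid finishing order for the others: charlie, delta, golf, hotel, echo, alpha, india.
Verifying each step:
  run charlie (it waits on nothing); releases m17
  run delta (it waits on nothing); releases m8
  run golf (it waits on nothing); releases m6 and m11
  run hotel (it waits on nothing); releases m5 and m16
  run echo (it waits on nothing); releases m13
  run alpha (all its waits — m17 and m11 — are resolved); releases m1
  run india (it waits on nothing); releases m2 and m7


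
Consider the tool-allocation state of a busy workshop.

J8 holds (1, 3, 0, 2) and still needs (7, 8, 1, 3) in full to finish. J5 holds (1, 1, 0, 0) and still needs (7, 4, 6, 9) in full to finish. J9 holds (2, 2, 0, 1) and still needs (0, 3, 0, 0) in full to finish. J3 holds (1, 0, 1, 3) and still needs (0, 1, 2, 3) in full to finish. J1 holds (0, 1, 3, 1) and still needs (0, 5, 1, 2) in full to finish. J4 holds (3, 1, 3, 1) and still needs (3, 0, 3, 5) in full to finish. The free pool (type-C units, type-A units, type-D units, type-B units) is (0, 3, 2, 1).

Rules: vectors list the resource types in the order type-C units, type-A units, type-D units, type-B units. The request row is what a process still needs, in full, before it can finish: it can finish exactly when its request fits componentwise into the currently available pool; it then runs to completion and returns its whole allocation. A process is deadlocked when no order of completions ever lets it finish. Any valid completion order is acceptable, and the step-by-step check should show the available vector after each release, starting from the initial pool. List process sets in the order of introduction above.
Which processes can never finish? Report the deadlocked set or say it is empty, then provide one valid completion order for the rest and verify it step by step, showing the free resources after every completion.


The deadlocked set is J8 and J5.
Key observation: the pool after J9, J1, J3, J4 is (6, 7, 9, 7); every surviving request exceeds it in type-C units, so progress ends there.
A valid finishing order for the others: J9, J1, J3, J4. Check, step by step:
  pool = (0, 3, 2, 1)
  J9 needs (0, 3, 0, 0) <= (0, 3, 2, 1) -> finishes; pool += (2, 2, 0, 1) = (2, 5, 2, 2)
  J1 needs (0, 5, 1, 2) <= (2, 5, 2, 2) -> finishes; pool += (0, 1, 3, 1) = (2, 6, 5, 3)
  J3 needs (0, 1, 2, 3) <= (2, 6, 5, 3) -> finishes; pool += (1, 0, 1, 3) = (3, 6, 6, 6)
  J4 needs (3, 0, 3, 5) <= (3, 6, 6, 6) -> finishes; pool += (3, 1, 3, 1) = (6, 7, 9, 7)
The blocked processes can never fit:
  J8 still needs (7, 8, 1, 3) but only (6, 7, 9, 7) is free — short on type-C units and type-A units
  J5 still needs (7, 4, 6, 9) but only (6, 7, 9, 7) is free — short on type-C units and type-B units


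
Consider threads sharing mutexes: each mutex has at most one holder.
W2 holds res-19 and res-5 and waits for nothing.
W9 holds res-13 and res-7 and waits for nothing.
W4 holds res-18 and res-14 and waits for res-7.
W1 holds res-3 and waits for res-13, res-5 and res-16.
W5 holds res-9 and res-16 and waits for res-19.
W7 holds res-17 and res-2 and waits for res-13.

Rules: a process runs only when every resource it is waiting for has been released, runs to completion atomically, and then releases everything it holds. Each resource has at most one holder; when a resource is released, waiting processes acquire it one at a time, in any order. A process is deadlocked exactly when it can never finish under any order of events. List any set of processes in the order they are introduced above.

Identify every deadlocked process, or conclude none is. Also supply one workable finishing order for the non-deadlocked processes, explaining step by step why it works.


Nothing here is deadlocked.
Key observation: all waits point, directly or indirectly, at processes that can finish, so nothing is permanently blocked.
One completion order for the rest: W9, W2, W7, W5, W1, W4.
Check, step by step:
  run W9 (it waits on nothing); releases res-13 and res-7
  run W2 (it waits on nothing); releases res-19 and res-5
  run W7 (all its waits — res-13 — are resolved); releases res-17 and res-2
  run W5 (all its waits — res-19 — are resolved); releases res-9 and res-16
  run W1 (all its waits — res-13, res-5 and res-16 — are resolved); releases res-3
  run W4 (all its waits — res-7 — are resolved); releases res-18 and res-14


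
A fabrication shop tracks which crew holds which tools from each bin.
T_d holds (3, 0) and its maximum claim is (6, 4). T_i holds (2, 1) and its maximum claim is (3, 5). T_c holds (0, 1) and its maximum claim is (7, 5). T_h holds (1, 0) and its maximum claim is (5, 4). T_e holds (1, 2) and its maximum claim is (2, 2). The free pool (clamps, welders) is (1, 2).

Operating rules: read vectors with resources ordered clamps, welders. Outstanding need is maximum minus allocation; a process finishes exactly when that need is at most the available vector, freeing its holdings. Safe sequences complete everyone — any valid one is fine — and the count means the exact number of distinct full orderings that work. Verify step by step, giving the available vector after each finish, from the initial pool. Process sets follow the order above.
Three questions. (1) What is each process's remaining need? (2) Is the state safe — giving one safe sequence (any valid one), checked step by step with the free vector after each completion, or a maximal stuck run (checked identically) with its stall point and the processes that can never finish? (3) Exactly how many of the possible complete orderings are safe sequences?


(1) Outstanding need per process (order clamps, welders):
  T_d: (3, 4)
  T_i: (1, 4)
  T_c: (7, 4)
  T_h: (4, 4)
  T_e: (1, 0)
(2) SAFE. One safe sequence: T_e, T_i, T_h, T_d, T_c.
Key observation: at T_e the run first touches a limit — (1, 0) against (1, 2), exact on a resource it actually requests.
Step-by-step check:
  pool = (1, 2)
  T_e needs (1, 0) <= (1, 2) -> finishes; pool += (1, 2) = (2, 4)
  T_i needs (1, 4) <= (2, 4) -> finishes; pool += (2, 1) = (4, 5)
  T_h needs (4, 4) <= (4, 5) -> finishes; pool += (1, 0) = (5, 5)
  T_d needs (3, 4) <= (5, 5) -> finishes; pool += (3, 0) = (8, 5)
  T_c needs (7, 4) <= (8, 5) -> finishes; pool += (0, 1) = (8, 6)
(3) Precisely 3 of the possible complete orderings are safe sequences.


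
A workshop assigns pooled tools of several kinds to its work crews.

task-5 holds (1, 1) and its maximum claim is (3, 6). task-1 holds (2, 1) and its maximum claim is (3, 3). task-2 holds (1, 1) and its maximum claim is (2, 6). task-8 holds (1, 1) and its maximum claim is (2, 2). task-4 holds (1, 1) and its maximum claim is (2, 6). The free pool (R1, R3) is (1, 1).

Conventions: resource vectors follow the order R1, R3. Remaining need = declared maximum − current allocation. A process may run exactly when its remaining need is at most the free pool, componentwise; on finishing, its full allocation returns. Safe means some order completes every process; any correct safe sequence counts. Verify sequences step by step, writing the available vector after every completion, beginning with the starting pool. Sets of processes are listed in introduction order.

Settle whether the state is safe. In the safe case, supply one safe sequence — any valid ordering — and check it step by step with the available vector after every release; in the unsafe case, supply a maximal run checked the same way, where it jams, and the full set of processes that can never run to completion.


UNSAFE — no complete ordering exists.
Key observation: the pool after task-8, task-1 is (4, 3); every surviving request exceeds it in R3, so progress ends there.
The run task-8, task-1 cannot be extended any further. Step-by-step check:
  pool = (1, 1)
  run task-8 (needs (1, 1), free (1, 1)); after release of (1, 1) the pool is (2, 2)
  run task-1 (needs (1, 2), free (2, 2)); after release of (2, 1) the pool is (4, 3)
  task-5 cannot run: need (2, 5) vs free (4, 3) (insufficient R3)
  task-2 cannot run: need (1, 5) vs free (4, 3) (insufficient R3)
  task-4 cannot run: need (1, 5) vs free (4, 3) (insufficient R3)
Permanently blocked: task-5, task-2 and task-4.


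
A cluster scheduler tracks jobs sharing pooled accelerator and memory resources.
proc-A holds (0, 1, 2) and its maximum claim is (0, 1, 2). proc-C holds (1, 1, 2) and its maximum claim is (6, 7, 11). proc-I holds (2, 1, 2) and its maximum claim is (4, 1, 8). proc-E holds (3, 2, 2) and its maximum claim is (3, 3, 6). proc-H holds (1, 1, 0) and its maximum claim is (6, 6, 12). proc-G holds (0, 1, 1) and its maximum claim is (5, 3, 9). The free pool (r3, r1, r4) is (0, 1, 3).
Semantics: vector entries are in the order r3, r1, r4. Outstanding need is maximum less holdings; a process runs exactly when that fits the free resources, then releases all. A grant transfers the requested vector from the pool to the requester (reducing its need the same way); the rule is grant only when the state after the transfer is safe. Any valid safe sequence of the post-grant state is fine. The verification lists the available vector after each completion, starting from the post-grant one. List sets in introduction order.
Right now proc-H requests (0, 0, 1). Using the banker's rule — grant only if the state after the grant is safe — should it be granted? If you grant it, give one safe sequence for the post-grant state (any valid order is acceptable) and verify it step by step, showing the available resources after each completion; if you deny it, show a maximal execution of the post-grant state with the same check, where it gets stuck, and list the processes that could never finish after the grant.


GRANT. The post-grant state is safe; one safe sequence: proc-A, proc-E, proc-I, proc-G, proc-C, proc-H.
Key observation: after the grant the pool drops to (0, 1, 2), which still lets proc-A finish first and unwind the rest.
Check on the post-grant state, step by step:
  pool = (0, 1, 2)
  proc-A needs (0, 0, 0) <= (0, 1, 2) -> finishes; pool += (0, 1, 2) = (0, 2, 4)
  proc-E needs (0, 1, 4) <= (0, 2, 4) -> finishes; pool += (3, 2, 2) = (3, 4, 6)
  proc-I needs (2, 0, 6) <= (3, 4, 6) -> finishes; pool += (2, 1, 2) = (5, 5, 8)
  proc-G needs (5, 2, 8) <= (5, 5, 8) -> finishes; pool += (0, 1, 1) = (5, 6, 9)
  proc-C needs (5, 6, 9) <= (5, 6, 9) -> finishes; pool += (1, 1, 2) = (6, 7, 11)
  proc-H needs (5, 5, 11) <= (6, 7, 11) -> finishes; pool += (1, 1, 1) = (7, 8, 12)


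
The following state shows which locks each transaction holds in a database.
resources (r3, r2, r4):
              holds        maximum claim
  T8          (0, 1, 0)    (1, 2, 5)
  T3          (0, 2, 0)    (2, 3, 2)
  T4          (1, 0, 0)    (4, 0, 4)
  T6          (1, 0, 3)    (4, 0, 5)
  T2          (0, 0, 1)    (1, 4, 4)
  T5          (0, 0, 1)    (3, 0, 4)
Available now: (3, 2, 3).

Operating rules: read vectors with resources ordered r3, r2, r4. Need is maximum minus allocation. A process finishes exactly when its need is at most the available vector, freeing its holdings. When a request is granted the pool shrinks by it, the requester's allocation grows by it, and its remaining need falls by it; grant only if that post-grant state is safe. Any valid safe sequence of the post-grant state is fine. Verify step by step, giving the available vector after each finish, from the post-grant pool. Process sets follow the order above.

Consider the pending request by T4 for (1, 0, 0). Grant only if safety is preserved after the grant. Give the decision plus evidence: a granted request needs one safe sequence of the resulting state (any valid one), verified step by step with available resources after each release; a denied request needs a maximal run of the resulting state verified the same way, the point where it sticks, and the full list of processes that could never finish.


GRANT — the state after the grant stays safe, e.g. via T3, T2, T4, T6, T5, T8.
Key observation: the transfer keeps a workable pool ((2, 2, 3)); T3 starts the safe sequence.
Check on the post-grant state, step by step:
  pool = (2, 2, 3)
  T3 needs (2, 1, 2) <= (2, 2, 3) -> finishes; pool += (0, 2, 0) = (2, 4, 3)
  T2 needs (1, 4, 3) <= (2, 4, 3) -> finishes; pool += (0, 0, 1) = (2, 4, 4)
  T4 needs (2, 0, 4) <= (2, 4, 4) -> finishes; pool += (2, 0, 0) = (4, 4, 4)
  T6 needs (3, 0, 2) <= (4, 4, 4) -> finishes; pool += (1, 0, 3) = (5, 4, 7)
  T5 needs (3, 0, 3) <= (5, 4, 7) -> finishes; pool += (0, 0, 1) = (5, 4, 8)
  T8 needs (1, 1, 5) <= (5, 4, 8) -> finishes; pool += (0, 1, 0) = (5, 5, 8)


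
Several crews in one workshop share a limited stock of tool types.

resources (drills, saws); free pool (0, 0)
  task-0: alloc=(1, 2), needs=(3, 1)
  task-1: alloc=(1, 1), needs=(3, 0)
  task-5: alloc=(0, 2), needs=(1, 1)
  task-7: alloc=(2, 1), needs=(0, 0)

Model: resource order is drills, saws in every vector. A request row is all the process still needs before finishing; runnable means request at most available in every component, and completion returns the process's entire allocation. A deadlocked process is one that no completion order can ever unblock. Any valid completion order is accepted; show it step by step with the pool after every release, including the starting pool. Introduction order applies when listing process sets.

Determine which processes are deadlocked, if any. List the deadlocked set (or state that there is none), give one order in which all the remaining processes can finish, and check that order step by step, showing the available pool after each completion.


Deadlocked set: task-0 and task-1.
Key observation: once task-7, task-5 finish, the pool peaks at (2, 3) — and every remaining process still needs more drills than that.
The rest can finish in the order task-7, task-5. Walking it through:
  pool = (0, 0)
  task-7: need (0, 0) fits (0, 0); releases (2, 1), pool now (2, 1)
  task-5: need (1, 1) fits (2, 1); releases (0, 2), pool now (2, 3)
None of the blocked processes ever fits:
  task-0 still needs (3, 1) but only (2, 3) is free — short on drills
  task-1 still needs (3, 0) but only (2, 3) is free — short on drills


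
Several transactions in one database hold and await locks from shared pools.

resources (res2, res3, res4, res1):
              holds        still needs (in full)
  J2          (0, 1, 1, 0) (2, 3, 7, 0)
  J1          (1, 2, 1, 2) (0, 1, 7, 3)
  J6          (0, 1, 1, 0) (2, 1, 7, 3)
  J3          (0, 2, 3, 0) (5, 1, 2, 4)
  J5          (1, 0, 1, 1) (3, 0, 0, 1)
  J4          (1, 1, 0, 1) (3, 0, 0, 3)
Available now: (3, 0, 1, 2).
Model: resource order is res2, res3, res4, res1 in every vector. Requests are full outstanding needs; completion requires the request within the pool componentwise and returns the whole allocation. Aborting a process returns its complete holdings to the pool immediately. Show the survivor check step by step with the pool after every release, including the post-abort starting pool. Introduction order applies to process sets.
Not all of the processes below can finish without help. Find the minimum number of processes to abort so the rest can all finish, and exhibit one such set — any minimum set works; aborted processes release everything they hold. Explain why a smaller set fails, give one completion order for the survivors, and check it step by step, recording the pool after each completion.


Abort J2 and J1.
Key observation: before aborting J2 and J1, J6 was permanently blocked — no order could ever run it; afterwards it completes at step 4.
No one abort is enough; case by case: J2 alone leaves J1 blocked (short on res4); J1 alone leaves J2 blocked (short on res4); J6 alone leaves J2 blocked (short on res4); J3 alone leaves J2 blocked (short on res4); J5 alone leaves J2 blocked (short on res4); J4 alone leaves J2 blocked (short on res4).
The survivors complete as J5, J4, J3, J6. Verifying each step (starting from the post-abort pool):
  pool = (4, 3, 3, 4)
  J5: need (3, 0, 0, 1) fits (4, 3, 3, 4); releases (1, 0, 1, 1), pool now (5, 3, 4, 5)
  J4: need (3, 0, 0, 3) fits (5, 3, 4, 5); releases (1, 1, 0, 1), pool now (6, 4, 4, 6)
  J3: need (5, 1, 2, 4) fits (6, 4, 4, 6); releases (0, 2, 3, 0), pool now (6, 6, 7, 6)
  J6: need (2, 1, 7, 3) fits (6, 6, 7, 6); releases (0, 1, 1, 0), pool now (6, 7, 8, 6)


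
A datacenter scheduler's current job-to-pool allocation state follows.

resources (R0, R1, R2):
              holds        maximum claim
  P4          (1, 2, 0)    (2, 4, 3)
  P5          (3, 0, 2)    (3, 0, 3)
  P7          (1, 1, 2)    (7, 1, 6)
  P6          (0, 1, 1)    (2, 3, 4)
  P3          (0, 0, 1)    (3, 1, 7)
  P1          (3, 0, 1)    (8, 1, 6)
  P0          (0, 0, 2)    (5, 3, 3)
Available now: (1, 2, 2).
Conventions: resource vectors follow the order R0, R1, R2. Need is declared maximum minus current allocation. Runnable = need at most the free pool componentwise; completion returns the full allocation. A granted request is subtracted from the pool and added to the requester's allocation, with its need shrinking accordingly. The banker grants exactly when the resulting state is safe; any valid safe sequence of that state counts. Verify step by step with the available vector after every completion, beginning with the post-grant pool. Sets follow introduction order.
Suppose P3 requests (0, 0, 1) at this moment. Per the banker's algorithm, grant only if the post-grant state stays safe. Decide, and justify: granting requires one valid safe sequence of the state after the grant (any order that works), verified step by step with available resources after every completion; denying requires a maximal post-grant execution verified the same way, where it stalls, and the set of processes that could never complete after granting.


GRANT. The post-grant state is safe; one safe sequence: P5, P4, P0, P6, P1, P3, P7.
Key observation: post-grant, (1, 2, 1) remains, and an order beginning with P5 completes everyone.
Check on the post-grant state, step by step:
  pool = (1, 2, 1)
  P5: need (0, 0, 1) fits (1, 2, 1); releases (3, 0, 2), pool now (4, 2, 3)
  P4: need (1, 2, 3) fits (4, 2, 3); releases (1, 2, 0), pool now (5, 4, 3)
  P0: need (5, 3, 1) fits (5, 4, 3); releases (0, 0, 2), pool now (5, 4, 5)
  P6: need (2, 2, 3) fits (5, 4, 5); releases (0, 1, 1), pool now (5, 5, 6)
  P1: need (5, 1, 5) fits (5, 5, 6); releases (3, 0, 1), pool now (8, 5, 7)
  P3: need (3, 1, 5) fits (8, 5, 7); releases (0, 0, 2), pool now (8, 5, 9)
  P7: need (6, 0, 4) fits (8, 5, 9); releases (1, 1, 2), pool now (9, 6, 11)


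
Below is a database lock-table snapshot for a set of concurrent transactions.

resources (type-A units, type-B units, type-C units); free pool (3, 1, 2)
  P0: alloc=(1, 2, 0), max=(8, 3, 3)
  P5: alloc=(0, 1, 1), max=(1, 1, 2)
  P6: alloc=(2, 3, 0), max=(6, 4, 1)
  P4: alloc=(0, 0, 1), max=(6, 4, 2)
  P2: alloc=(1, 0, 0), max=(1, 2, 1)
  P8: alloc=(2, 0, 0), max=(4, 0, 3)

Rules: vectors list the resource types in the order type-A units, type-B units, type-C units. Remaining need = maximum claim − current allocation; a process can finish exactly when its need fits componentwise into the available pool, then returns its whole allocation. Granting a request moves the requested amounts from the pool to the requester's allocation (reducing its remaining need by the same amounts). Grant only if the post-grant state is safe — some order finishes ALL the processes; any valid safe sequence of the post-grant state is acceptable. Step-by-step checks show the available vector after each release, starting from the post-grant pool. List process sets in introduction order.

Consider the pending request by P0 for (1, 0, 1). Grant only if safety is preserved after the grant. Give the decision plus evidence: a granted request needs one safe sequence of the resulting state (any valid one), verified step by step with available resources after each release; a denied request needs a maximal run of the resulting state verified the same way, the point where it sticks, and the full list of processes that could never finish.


DENY — the pretend-granted state is unsafe.
Key observation: after P5, P2 the pool peaks at (3, 2, 2), and each blocked process is short somewhere: P0 on type-A units; P6 on type-A units; P4 on type-A units, type-B units; P8 on type-C units.
After a pretend grant, a maximal execution: P5, P2 — then nothing else fits. Verifying each step:
  pool = (2, 1, 1)
  P5 needs (1, 0, 1) <= (2, 1, 1) -> finishes; pool += (0, 1, 1) = (2, 2, 2)
  P2 needs (0, 2, 1) <= (2, 2, 2) -> finishes; pool += (1, 0, 0) = (3, 2, 2)
  blocked: P0 wants (6, 1, 2), pool (3, 2, 2) — not enough type-A units
  blocked: P6 wants (4, 1, 1), pool (3, 2, 2) — not enough type-A units
  blocked: P4 wants (6, 4, 1), pool (3, 2, 2) — not enough type-A units and type-B units
  blocked: P8 wants (2, 0, 3), pool (3, 2, 2) — not enough type-C units
Had the request been granted, P0, P6, P4 and P8 could never finish.


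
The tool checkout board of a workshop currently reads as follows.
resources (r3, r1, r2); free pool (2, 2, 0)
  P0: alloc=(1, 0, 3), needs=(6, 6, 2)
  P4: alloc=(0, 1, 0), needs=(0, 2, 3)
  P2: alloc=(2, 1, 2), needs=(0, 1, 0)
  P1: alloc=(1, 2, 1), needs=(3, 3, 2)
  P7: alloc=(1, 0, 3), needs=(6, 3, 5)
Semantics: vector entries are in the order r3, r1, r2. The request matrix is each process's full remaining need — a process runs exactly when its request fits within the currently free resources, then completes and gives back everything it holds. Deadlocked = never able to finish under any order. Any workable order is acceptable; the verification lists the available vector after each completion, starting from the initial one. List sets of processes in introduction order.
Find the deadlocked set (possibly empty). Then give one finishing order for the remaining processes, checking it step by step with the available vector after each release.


The deadlocked set is P0 and P7.
Key observation: once P2, P1, P4 finish, the pool peaks at (5, 6, 3) — and every remaining process still needs more r3 than that.
One completion order for the rest: P2, P1, P4. Step-by-step check:
  pool = (2, 2, 0)
  run P2 (needs (0, 1, 0), free (2, 2, 0)); after release of (2, 1, 2) the pool is (4, 3, 2)
  run P1 (needs (3, 3, 2), free (4, 3, 2)); after release of (1, 2, 1) the pool is (5, 5, 3)
  run P4 (needs (0, 2, 3), free (5, 5, 3)); after release of (0, 1, 0) the pool is (5, 6, 3)
The stuck group stays short no matter what:
  P0 cannot run: need (6, 6, 2) vs free (5, 6, 3) (insufficient r3)
  P7 cannot run: need (6, 3, 5) vs free (5, 6, 3) (insufficient r3 and r2)
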